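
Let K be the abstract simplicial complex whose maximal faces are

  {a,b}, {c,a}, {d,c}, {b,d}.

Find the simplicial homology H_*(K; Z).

We work with the vertex ordering a < b < c < d. The simplices of K, each written with vertices in increasing order, are:

  0-simplices (4): a, b, c, d
  1-simplices (4): ab, ac, bd, cd

so the chain groups are C_0 ≅ Z^4, C_1 ≅ Z^4.

∂_1: C_1 → C_0 maps an edge to its endpoints' difference, ∂[p,q] = q − p. For instance
  ∂bd = d − b.
As a 4×4 matrix over Z this has rank 3, with invariant factors (1,1,1).

From H_k ≅ ker(∂_k) / im(∂_{k+1}) we obtain:

  H_0: rank C_0 − rank ∂_1 = 4 − 3 = 1, and the invariant factors of ∂_1 are all 1, so H_0 = Z.
  H_1: rank ker ∂_1 − rank ∂_2 = (4 − 3) − 0 = 1, and there is no ∂_2, so H_1 = Z.

H_0 ≅ Z,  H_1 ≅ Z.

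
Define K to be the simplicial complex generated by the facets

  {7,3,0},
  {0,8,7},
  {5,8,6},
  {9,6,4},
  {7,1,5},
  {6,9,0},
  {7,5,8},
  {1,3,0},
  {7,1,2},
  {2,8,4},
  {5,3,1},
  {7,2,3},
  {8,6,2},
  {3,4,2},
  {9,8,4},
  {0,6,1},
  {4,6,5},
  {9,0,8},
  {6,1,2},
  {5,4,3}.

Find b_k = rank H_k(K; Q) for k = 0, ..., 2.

Fix the vertex order 0 < 1 < 2 < 3 < 4 < 5 < 6 < 7 < 8 < 9 and write every simplex with vertices in increasing order. Then dim K = 2 and the simplices of K are:

  0-simplices (10): [0], [1], [2], [3], [4], [5], [6], [7], [8], [9]
  1-simplices (30): (30 of them)
  2-simplices (20): (20 of them)

so the chain groups are C_0 ≅ Z^10, C_1 ≅ Z^30, C_2 ≅ Z^20.

∂_1: C_1 → C_0 sends each edge [p,q] (with p < q) to q − p.
The resulting 10×30 matrix has rank 9, and its Smith normal form has invariant factors (1,1,1,1,1,1,1,1,1).

The boundary map ∂_2: C_2 → C_1 maps a triangle to the signed sum of its edges. For instance
  ∂[2,3,7] = [3,7] − [2,7] + [2,3],
  ∂[1,2,7] = [2,7] − [1,7] + [1,2].
As a 30×20 matrix over Z this has rank 20, with invariant factors (1,1,1,1,1,1,1,1,1,1,1,1,1,1,1,1,1,1,1,2).

Computing H_k = (kernel of ∂_k) / (image of ∂_{k+1}):

  H_0: rank C_0 − rank ∂_1 = 10 − 9 = 1, and the invariant factors of ∂_1 are all 1, so H_0 ≅ Z.
  H_1: rank ker ∂_1 − rank ∂_2 = (30 − 9) − 20 = 1, and ∂_2 has invariant factor 2 > 1, so H_1 ≅ Z ⊕ Z/2.
  H_2: rank ker ∂_2 − rank ∂_3 = (20 − 20) − 0 = 0, and there is no ∂_3, so H_2 ≅ 0.

(K is a triangulation of the Klein bottle.)

Hence the Betti numbers are b_0 = 1, b_1 = 1, b_2 = 0.

b_0 = 1, b_1 = 1, b_2 = 0.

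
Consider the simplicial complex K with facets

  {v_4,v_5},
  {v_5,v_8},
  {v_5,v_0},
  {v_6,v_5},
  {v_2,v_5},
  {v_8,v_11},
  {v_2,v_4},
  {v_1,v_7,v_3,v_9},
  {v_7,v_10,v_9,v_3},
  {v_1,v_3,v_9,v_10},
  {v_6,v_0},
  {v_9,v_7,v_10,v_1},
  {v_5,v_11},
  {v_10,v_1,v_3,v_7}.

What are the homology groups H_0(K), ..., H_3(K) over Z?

We work with the vertex ordering v_0 < v_1 < v_2 < v_3 < v_4 < v_5 < v_6 < v_7 < v_8 < v_9 < v_10 < v_11. The simplices of K, each written with vertices in increasing order, are:

  0-simplices (12): [v_0], [v_1], [v_2], [v_3], [v_4], [v_5], [v_6], [v_7], [v_8], [v_9], [v_10], [v_11]
  1-simplices (19): (19 of them)
  2-simplices (10): [v_1,v_3,v_7], [v_1,v_3,v_9], [v_1,v_3,v_10], [v_1,v_7,v_9], [v_1,v_7,v_10], [v_1,v_9,v_10], [v_3,v_7,v_9], [v_3,v_7,v_10], [v_3,v_9,v_10], [v_7,v_9,v_10]
  3-simplices (5): [v_1,v_3,v_7,v_9], [v_1,v_3,v_7,v_10], [v_1,v_3,v_9,v_10], [v_1,v_7,v_9,v_10], [v_3,v_7,v_9,v_10]

so the chain groups are C_0 ≅ Z^12, C_1 ≅ Z^19, C_2 ≅ Z^10, C_3 ≅ Z^5.

The boundary map ∂_1: C_1 → C_0 is given by ∂[p,q] = [q] − [p]. For instance
  ∂[v_5,v_11] = [v_11] − [v_5].
The resulting 12×19 matrix has rank 10, and its Smith normal form has invariant factors (1,1,1,1,1,1,1,1,1,1).

The boundary map ∂_2: C_2 → C_1 acts by ∂[p,q,r] = [q,r] − [p,r] + [p,q]. For instance
  ∂[v_1,v_3,v_9] = [v_3,v_9] − [v_1,v_9] + [v_1,v_3],
  ∂[v_1,v_9,v_10] = [v_9,v_10] − [v_1,v_10] + [v_1,v_9].
This gives a 19×10 integer matrix of rank 6; reducing to Smith normal form yields diagonal entries (1,1,1,1,1,1).

Boundary ∂_3: C_3 → C_2 sends each 3-simplex σ to the alternating sum Σ_i (−1)^i (σ with its i-th vertex removed). For instance
  ∂[v_1,v_7,v_9,v_10] = [v_7,v_9,v_10] − [v_1,v_9,v_10] + [v_1,v_7,v_10] − [v_1,v_7,v_9],
  ∂[v_1,v_3,v_7,v_10] = [v_3,v_7,v_10] − [v_1,v_7,v_10] + [v_1,v_3,v_10] − [v_1,v_3,v_7].
The 10×5 boundary matrix has rank 4 and Smith normal form diag(1,1,1,1).

Computing H_k = (kernel of ∂_k) / (image of ∂_{k+1}):

  H_0: rank C_0 − rank ∂_1 = 12 − 10 = 2, and the invariant factors of ∂_1 are all 1, so H_0 ≅ Z^2.
  H_1: rank ker ∂_1 − rank ∂_2 = (19 − 10) − 6 = 3, and the invariant factors of ∂_2 are all 1, so H_1 ≅ Z^3.
  H_2: rank ker ∂_2 − rank ∂_3 = (10 − 6) − 4 = 0, and the invariant factors of ∂_3 are all 1, so H_2 ≅ 0.
  H_3: rank ker ∂_3 − rank ∂_4 = (5 − 4) − 0 = 1, and there is no ∂_4, so H_3 ≅ Z.

As a check, the Euler characteristic is 12 − 19 + 10 − 5 = -2, which agrees with 2 − 3 + 0 − 1 = -2.

H_0 ≅ Z^2,  H_1 ≅ Z^3,  H_2 = 0,  H_3 ≅ Z.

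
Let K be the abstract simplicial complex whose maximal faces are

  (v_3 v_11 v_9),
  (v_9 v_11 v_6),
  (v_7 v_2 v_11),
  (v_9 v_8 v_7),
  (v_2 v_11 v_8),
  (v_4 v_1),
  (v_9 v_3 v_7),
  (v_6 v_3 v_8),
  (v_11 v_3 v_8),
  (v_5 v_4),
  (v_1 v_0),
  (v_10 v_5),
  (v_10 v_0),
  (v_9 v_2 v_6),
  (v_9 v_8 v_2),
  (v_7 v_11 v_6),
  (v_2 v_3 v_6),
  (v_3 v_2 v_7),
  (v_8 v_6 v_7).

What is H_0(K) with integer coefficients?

H_0 ≅ Z^2.

Order the vertices as v_0 < v_1 < v_2 < v_3 < v_4 < v_5 < v_6 < v_7 < v_8 < v_9 < v_10 < v_11. Listing each simplex with vertices in this order, K has dimension 2 with simplices:

  0-simplices (12): [v_0], [v_1], [v_2], [v_3], [v_4], [v_5], [v_6], [v_7], [v_8], [v_9], [v_10], [v_11]
  1-simplices (26): (26 of them)
  2-simplices (14): (14 of them)

giving chain groups C_0 ≅ Z^12, C_1 ≅ Z^26, C_2 ≅ Z^14.

∂_1: C_1 → C_0 maps an edge to its endpoints' difference, ∂[p,q] = q − p. For instance
  ∂[v_7,v_11] = [v_11] − [v_7].
This gives a 12×26 integer matrix of rank 10; reducing to Smith normal form yields diagonal entries (1,1,1,1,1,1,1,1,1,1).

∂_2: C_2 → C_1 acts by ∂[p,q,r] = [q,r] − [p,r] + [p,q]. For instance
  ∂[v_2,v_6,v_9] = [v_6,v_9] − [v_2,v_9] + [v_2,v_6],
  ∂[v_2,v_3,v_7] = [v_3,v_7] − [v_2,v_7] + [v_2,v_3].
The resulting 26×14 matrix has rank 13, and its Smith normal form has invariant factors (1,1,1,1,1,1,1,1,1,1,1,1,1).

Computing H_k = (kernel of ∂_k) / (image of ∂_{k+1}):

  H_0: rank C_0 − rank ∂_1 = 12 − 10 = 2, and the invariant factors of ∂_1 are all 1, so H_0 = Z^2.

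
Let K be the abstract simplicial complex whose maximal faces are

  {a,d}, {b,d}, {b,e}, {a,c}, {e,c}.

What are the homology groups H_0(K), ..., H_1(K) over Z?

H_0 = Z,  H_1 = Z.

Order the vertices as a < b < c < d < e. Listing each simplex with vertices in this order, K has dimension 1 with simplices:

  0-simplices (5): a, b, c, d, e
  1-simplices (5): ac, ad, bd, be, ce

Hence C_0 ≅ Z^5, C_1 ≅ Z^5.

Boundary ∂_1: C_1 → C_0 sends each edge [p,q] (with p < q) to q − p. For instance
  ∂ac = c − a.
The 5×5 boundary matrix has rank 4 and Smith normal form diag(1,1,1,1).

Computing H_k = (kernel of ∂_k) / (image of ∂_{k+1}):

  H_0: rank C_0 − rank ∂_1 = 5 − 4 = 1, and the invariant factors of ∂_1 are all 1, so H_0 = Z.
  H_1: rank ker ∂_1 − rank ∂_2 = (5 − 4) − 0 = 1, and there is no ∂_2, so H_1 = Z.

(K is a triangulation of the circle S^1.)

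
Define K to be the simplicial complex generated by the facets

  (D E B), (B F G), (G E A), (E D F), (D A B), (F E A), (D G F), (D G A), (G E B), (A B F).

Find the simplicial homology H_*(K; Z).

Order the vertices as A < B < D < E < F < G. Listing each simplex with vertices in this order, K has dimension 2 with simplices:

  0-simplices (6): A, B, D, E, F, G
  1-simplices (15): AB, AD, AE, AF, AG, BD, BE, BF, BG, DE, DF, DG, EF, EG, FG
  2-simplices (10): ABD, ABF, ADG, AEF, AEG, BDE, BEG, BFG, DEF, DFG

Hence C_0 ≅ Z^6, C_1 ≅ Z^15, C_2 ≅ Z^10.

The boundary map ∂_1: C_1 → C_0 maps an edge to its endpoints' difference, ∂[p,q] = q − p. For instance
  ∂DG = G − D.
The 6×15 boundary matrix has rank 5 and Smith normal form diag(1,1,1,1,1).

∂_2: C_2 → C_1 acts by ∂[p,q,r] = [q,r] − [p,r] + [p,q]. For instance
  ∂BDE = DE − BE + BD,
  ∂AEF = EF − AF + AE.
As a 15×10 matrix over Z this has rank 10, with invariant factors (1,1,1,1,1,1,1,1,1,2).

Reading off H_k = ker ∂_k / im ∂_{k+1}:

  H_0: rank C_0 − rank ∂_1 = 6 − 5 = 1, and the invariant factors of ∂_1 are all 1, so H_0 ≅ Z.
  H_1: rank ker ∂_1 − rank ∂_2 = (15 − 5) − 10 = 0, and ∂_2 has invariant factor 2 > 1, so H_1 ≅ Z/2.
  H_2: rank ker ∂_2 − rank ∂_3 = (10 − 10) − 0 = 0, and there is no ∂_3, so H_2 ≅ 0.

H_0 = Z,  H_1 = Z/2,  H_2 = 0.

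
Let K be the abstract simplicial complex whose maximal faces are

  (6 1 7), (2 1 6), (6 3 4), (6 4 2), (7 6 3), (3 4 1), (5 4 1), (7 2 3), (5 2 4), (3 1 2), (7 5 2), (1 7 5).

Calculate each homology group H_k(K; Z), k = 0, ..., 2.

H_0 = Z,  H_1 = Z_2,  H_2 = 0.

Fix the vertex order 1 < 2 < 3 < 4 < 5 < 6 < 7 and write every simplex with vertices in increasing order. Then dim K = 2 and the simplices of K are:

  0-simplices (7): [1], [2], [3], [4], [5], [6], [7]
  1-simplices (18): [1,2], [1,3], [1,4], [1,5], [1,6], [1,7], [2,3], [2,4], [2,5], [2,6], [2,7], [3,4], [3,6], [3,7], [4,5], [4,6], [5,7], [6,7]
  2-simplices (12): [1,2,3], [1,2,6], [1,3,4], [1,4,5], [1,5,7], [1,6,7], [2,3,7], [2,4,5], [2,4,6], [2,5,7], [3,4,6], [3,6,7]

Hence C_0 ≅ Z^7, C_1 ≅ Z^18, C_2 ≅ Z^12.

The boundary map ∂_1: C_1 → C_0 is given by ∂[p,q] = [q] − [p]. For instance
  ∂[2,7] = [7] − [2].
As a 7×18 matrix over Z this has rank 6, with invariant factors (1,1,1,1,1,1).

∂_2: C_2 → C_1 sends each 2-simplex [p,q,r] to [q,r] − [p,r] + [p,q]. For instance
  ∂[2,4,5] = [4,5] − [2,5] + [2,4],
  ∂[2,4,6] = [4,6] − [2,6] + [2,4].
The 18×12 boundary matrix has rank 12 and Smith normal form diag(1,1,1,1,1,1,1,1,1,1,1,2).

Computing H_k = (kernel of ∂_k) / (image of ∂_{k+1}):

  H_0: rank C_0 − rank ∂_1 = 7 − 6 = 1, and the invariant factors of ∂_1 are all 1, so H_0 ≅ Z.
  H_1: rank ker ∂_1 − rank ∂_2 = (18 − 6) − 12 = 0, and ∂_2 has invariant factor 2 > 1, so H_1 ≅ Z_2.
  H_2: rank ker ∂_2 − rank ∂_3 = (12 − 12) − 0 = 0, and there is no ∂_3, so H_2 ≅ 0.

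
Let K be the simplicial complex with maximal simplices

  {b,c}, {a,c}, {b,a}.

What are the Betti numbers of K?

Fix the vertex order a < b < c and write every simplex with vertices in increasing order. Then dim K = 1 and the simplices of K are:

  0-simplices (3): a, b, c
  1-simplices (3): ab, ac, bc

giving chain groups C_0 ≅ Z^3, C_1 ≅ Z^3.

∂_1: C_1 → C_0 is given by ∂[p,q] = [q] − [p]. For instance
  ∂ac = c − a.
As a 3×3 matrix over Z this has rank 2, with invariant factors (1,1).

Reading off H_k = ker ∂_k / im ∂_{k+1}:

  H_0: rank C_0 − rank ∂_1 = 3 − 2 = 1, and the invariant factors of ∂_1 are all 1, so H_0 ≅ Z.
  H_1: rank ker ∂_1 − rank ∂_2 = (3 − 2) − 0 = 1, and there is no ∂_2, so H_1 ≅ Z.

Hence the Betti numbers are b_0 = 1, b_1 = 1.

b_0 = 1, b_1 = 1.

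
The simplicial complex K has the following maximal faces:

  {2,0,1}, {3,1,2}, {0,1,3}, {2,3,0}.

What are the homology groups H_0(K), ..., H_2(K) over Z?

Fix the vertex order 0 < 1 < 2 < 3 and write every simplex with vertices in increasing order. Then dim K = 2 and the simplices of K are:

  0-simplices (4): [0], [1], [2], [3]
  1-simplices (6): [0,1], [0,2], [0,3], [1,2], [1,3], [2,3]
  2-simplices (4): [0,1,2], [0,1,3], [0,2,3], [1,2,3]

so the chain groups are C_0 ≅ Z^4, C_1 ≅ Z^6, C_2 ≅ Z^4.

∂_1: C_1 → C_0 is given by ∂[p,q] = [q] − [p].
This gives a 4×6 integer matrix of rank 3; reducing to Smith normal form yields diagonal entries (1,1,1).

Boundary ∂_2: C_2 → C_1 maps a triangle to the signed sum of its edges. For instance
  ∂[1,2,3] = [2,3] − [1,3] + [1,2],
  ∂[0,2,3] = [2,3] − [0,3] + [0,2].
As a 6×4 matrix over Z this has rank 3, with invariant factors (1,1,1).

Now H_k = ker ∂_k / im ∂_{k+1}, so:

  H_0: rank C_0 − rank ∂_1 = 4 − 3 = 1, and the invariant factors of ∂_1 are all 1, so H_0 ≅ Z.
  H_1: rank ker ∂_1 − rank ∂_2 = (6 − 3) − 3 = 0, and the invariant factors of ∂_2 are all 1, so H_1 ≅ 0.
  H_2: rank ker ∂_2 − rank ∂_3 = (4 − 3) − 0 = 1, and there is no ∂_3, so H_2 ≅ Z.

H_0 = Z,  H_1 = 0,  H_2 = Z.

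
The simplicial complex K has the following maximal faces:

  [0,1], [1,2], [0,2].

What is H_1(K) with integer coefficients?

K has 3 vertices, 3 edges.
rank ∂_1 = 2, rank ∂_2 = 0 ⇒ b_1 = 3 − 2 − 0 = 1. So H_1 ≅ Z.

H_1 ≅ Z.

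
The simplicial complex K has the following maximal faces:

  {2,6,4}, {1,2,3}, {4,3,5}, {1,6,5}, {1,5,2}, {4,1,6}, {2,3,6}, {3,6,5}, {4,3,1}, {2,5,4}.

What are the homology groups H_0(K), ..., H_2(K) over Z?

H_0 ≅ Z,  H_1 ≅ Z/2Z,  H_2 = 0.

We work with the vertex ordering 1 < 2 < 3 < 4 < 5 < 6. The simplices of K, each written with vertices in increasing order, are:

  0-simplices (6): [1], [2], [3], [4], [5], [6]
  1-simplices (15): [1,2], [1,3], [1,4], [1,5], [1,6], [2,3], [2,4], [2,5], [2,6], [3,4], [3,5], [3,6], [4,5], [4,6], [5,6]
  2-simplices (10): [1,2,3], [1,2,5], [1,3,4], [1,4,6], [1,5,6], [2,3,6], [2,4,5], [2,4,6], [3,4,5], [3,5,6]

giving chain groups C_0 ≅ Z^6, C_1 ≅ Z^15, C_2 ≅ Z^10.

The boundary map ∂_1: C_1 → C_0 maps an edge to its endpoints' difference, ∂[p,q] = q − p. For instance
  ∂[2,3] = [3] − [2].
This gives a 6×15 integer matrix of rank 5; reducing to Smith normal form yields diagonal entries (1,1,1,1,1).

Boundary ∂_2: C_2 → C_1 acts by ∂[p,q,r] = [q,r] − [p,r] + [p,q]. For instance
  ∂[2,3,6] = [3,6] − [2,6] + [2,3],
  ∂[2,4,6] = [4,6] − [2,6] + [2,4].
The 15×10 boundary matrix has rank 10 and Smith normal form diag(1,1,1,1,1,1,1,1,1,2).

Reading off H_k = ker ∂_k / im ∂_{k+1}:

  H_0: rank C_0 − rank ∂_1 = 6 − 5 = 1, and the invariant factors of ∂_1 are all 1, so H_0 ≅ Z.
  H_1: rank ker ∂_1 − rank ∂_2 = (15 − 5) − 10 = 0, and ∂_2 has invariant factor 2 > 1, so H_1 ≅ Z/2Z.
  H_2: rank ker ∂_2 − rank ∂_3 = (10 − 10) − 0 = 0, and there is no ∂_3, so H_2 ≅ 0.

As a check, the Euler characteristic is 6 − 15 + 10 = 1, which agrees with 1 − 0 + 0 = 1.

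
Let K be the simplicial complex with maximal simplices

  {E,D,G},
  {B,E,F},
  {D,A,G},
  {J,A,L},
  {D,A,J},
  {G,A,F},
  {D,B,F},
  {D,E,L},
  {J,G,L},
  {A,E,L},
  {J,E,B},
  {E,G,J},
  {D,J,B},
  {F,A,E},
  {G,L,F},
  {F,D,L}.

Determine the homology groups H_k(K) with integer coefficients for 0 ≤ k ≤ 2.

Fix the vertex order A < B < D < E < F < G < J < L and write every simplex with vertices in increasing order. Then dim K = 2 and the simplices of K are:

  0-simplices (8): A, B, D, E, F, G, J, L
  1-simplices (24): AD, AE, AF, AG, AJ, AL, BD, BE, BF, BJ, DE, DF, DG, DJ, DL, EF, EG, EJ, EL, FG, FL, GJ, GL, JL
  2-simplices (16): ADG, ADJ, AEF, AEL, AFG, AJL, BDF, BDJ, BEF, BEJ, DEG, DEL, DFL, EGJ, FGL, GJL

so the chain groups are C_0 ≅ Z^8, C_1 ≅ Z^24, C_2 ≅ Z^16.

Boundary ∂_1: C_1 → C_0 maps an edge to its endpoints' difference, ∂[p,q] = q − p.
The resulting 8×24 matrix has rank 7, and its Smith normal form has invariant factors (1,1,1,1,1,1,1).

∂_2: C_2 → C_1 sends each 2-simplex [p,q,r] to [q,r] − [p,r] + [p,q]. For instance
  ∂ADG = DG − AG + AD,
  ∂BEF = EF − BF + BE.
The 24×16 boundary matrix has rank 15 and Smith normal form diag(1,1,1,1,1,1,1,1,1,1,1,1,1,1,1).

From H_k ≅ ker(∂_k) / im(∂_{k+1}) we obtain:

  H_0: rank C_0 − rank ∂_1 = 8 − 7 = 1, and the invariant factors of ∂_1 are all 1, so H_0 ≅ Z.
  H_1: rank ker ∂_1 − rank ∂_2 = (24 − 7) − 15 = 2, and the invariant factors of ∂_2 are all 1, so H_1 ≅ Z^2.
  H_2: rank ker ∂_2 − rank ∂_3 = (16 − 15) − 0 = 1, and there is no ∂_3, so H_2 ≅ Z.

H_0 = Z,  H_1 = Z^2,  H_2 = Z.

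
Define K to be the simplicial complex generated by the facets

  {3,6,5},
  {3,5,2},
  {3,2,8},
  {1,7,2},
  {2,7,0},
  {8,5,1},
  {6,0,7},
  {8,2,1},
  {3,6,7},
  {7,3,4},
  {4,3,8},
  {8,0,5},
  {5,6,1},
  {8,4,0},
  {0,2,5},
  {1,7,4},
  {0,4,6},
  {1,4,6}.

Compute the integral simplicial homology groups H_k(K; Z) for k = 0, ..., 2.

H_0 = Z,  H_1 = Z × Z/2,  H_2 = 0.

Take the total order 0 < 1 < 2 < 3 < 4 < 5 < 6 < 7 < 8 on the vertex set. Then K (dimension 2) consists of the simplices:

  0-simplices (9): [0], [1], [2], [3], [4], [5], [6], [7], [8]
  1-simplices (27): (27 of them)
  2-simplices (18): [0,2,5], [0,2,7], [0,4,6], [0,4,8], [0,5,8], [0,6,7], [1,2,7], [1,2,8], [1,4,6], [1,4,7], [1,5,6], [1,5,8], [2,3,5], [2,3,8], [3,4,7], [3,4,8], [3,5,6], [3,6,7]

so the chain groups are C_0 ≅ Z^9, C_1 ≅ Z^27, C_2 ≅ Z^18.

∂_1: C_1 → C_0 maps an edge to its endpoints' difference, ∂[p,q] = q − p.
The resulting 9×27 matrix has rank 8, and its Smith normal form has invariant factors (1,1,1,1,1,1,1,1).

Boundary ∂_2: C_2 → C_1 maps a triangle to the signed sum of its edges. For instance
  ∂[0,5,8] = [5,8] − [0,8] + [0,5],
  ∂[0,2,5] = [2,5] − [0,5] + [0,2].
This gives a 27×18 integer matrix of rank 18; reducing to Smith normal form yields diagonal entries (1,1,1,1,1,1,1,1,1,1,1,1,1,1,1,1,1,2).

Computing H_k = (kernel of ∂_k) / (image of ∂_{k+1}):

  H_0: rank C_0 − rank ∂_1 = 9 − 8 = 1, and the invariant factors of ∂_1 are all 1, so H_0 = Z.
  H_1: rank ker ∂_1 − rank ∂_2 = (27 − 8) − 18 = 1, and ∂_2 has invariant factor 2 > 1, so H_1 = Z × Z/2.
  H_2: rank ker ∂_2 − rank ∂_3 = (18 − 18) − 0 = 0, and there is no ∂_3, so H_2 = 0.

(K is a triangulation of the Klein bottle.)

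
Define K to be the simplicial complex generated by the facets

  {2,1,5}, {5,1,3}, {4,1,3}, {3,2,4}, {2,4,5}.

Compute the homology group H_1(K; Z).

Fix the vertex order 1 < 2 < 3 < 4 < 5 and write every simplex with vertices in increasing order. Then dim K = 2 and the simplices of K are:

  0-simplices (5): [1], [2], [3], [4], [5]
  1-simplices (10): [1,2], [1,3], [1,4], [1,5], [2,3], [2,4], [2,5], [3,4], [3,5], [4,5]
  2-simplices (5): [1,2,5], [1,3,4], [1,3,5], [2,3,4], [2,4,5]

Hence C_0 ≅ Z^5, C_1 ≅ Z^10, C_2 ≅ Z^5.

The boundary map ∂_1: C_1 → C_0 maps an edge to its endpoints' difference, ∂[p,q] = q − p.
This gives a 5×10 integer matrix of rank 4; reducing to Smith normal form yields diagonal entries (1,1,1,1).

Boundary ∂_2: C_2 → C_1 maps a triangle to the signed sum of its edges. For instance
  ∂[2,3,4] = [3,4] − [2,4] + [2,3],
  ∂[1,3,4] = [3,4] − [1,4] + [1,3].
The 10×5 boundary matrix has rank 5 and Smith normal form diag(1,1,1,1,1).

From H_k ≅ ker(∂_k) / im(∂_{k+1}) we obtain:

  H_1: rank ker ∂_1 − rank ∂_2 = (10 − 4) − 5 = 1, and the invariant factors of ∂_2 are all 1, so H_1 = Z.

H_1 = Z.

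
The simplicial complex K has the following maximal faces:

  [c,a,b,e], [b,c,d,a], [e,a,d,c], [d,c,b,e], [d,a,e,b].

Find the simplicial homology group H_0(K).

We work with the vertex ordering a < b < c < d < e. The simplices of K, each written with vertices in increasing order, are:

  0-simplices (5): a, b, c, d, e
  1-simplices (10): ab, ac, ad, ae, bc, bd, be, cd, ce, de
  2-simplices (10): abc, abd, abe, acd, ace, ade, bcd, bce, bde, cde
  3-simplices (5): abcd, abce, abde, acde, bcde

Hence C_0 ≅ Z^5, C_1 ≅ Z^10, C_2 ≅ Z^10, C_3 ≅ Z^5.

The boundary map ∂_1: C_1 → C_0 maps an edge to its endpoints' difference, ∂[p,q] = q − p.
As a 5×10 matrix over Z this has rank 4, with invariant factors (1,1,1,1).

∂_2: C_2 → C_1 maps a triangle to the signed sum of its edges. For instance
  ∂ade = de − ae + ad,
  ∂abc = bc − ac + ab.
As a 10×10 matrix over Z this has rank 6, with invariant factors (1,1,1,1,1,1).

The boundary map ∂_3: C_3 → C_2 sends each 3-simplex σ to the alternating sum Σ_i (−1)^i (σ with its i-th vertex removed). For instance
  ∂abce = bce − ace + abe − abc,
  ∂acde = cde − ade + ace − acd.
As a 10×5 matrix over Z this has rank 4, with invariant factors (1,1,1,1).

From H_k ≅ ker(∂_k) / im(∂_{k+1}) we obtain:

  H_0: rank C_0 − rank ∂_1 = 5 − 4 = 1, and the invariant factors of ∂_1 are all 1, so H_0 = Z.

H_0 ≅ Z.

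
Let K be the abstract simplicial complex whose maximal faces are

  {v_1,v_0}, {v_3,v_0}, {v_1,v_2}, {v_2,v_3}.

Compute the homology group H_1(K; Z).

H_1 = Z.

We work with the vertex ordering v_0 < v_1 < v_2 < v_3. The simplices of K, each written with vertices in increasing order, are:

  0-simplices (4): [v_0], [v_1], [v_2], [v_3]
  1-simplices (4): [v_0,v_1], [v_0,v_3], [v_1,v_2], [v_2,v_3]

Hence C_0 ≅ Z^4, C_1 ≅ Z^4.

Boundary ∂_1: C_1 → C_0 sends each edge [p,q] (with p < q) to q − p. For instance
  ∂[v_2,v_3] = [v_3] − [v_2].
As a 4×4 matrix over Z this has rank 3, with invariant factors (1,1,1).

Reading off H_k = ker ∂_k / im ∂_{k+1}:

  H_1: rank ker ∂_1 − rank ∂_2 = (4 − 3) − 0 = 1, and there is no ∂_2, so H_1 = Z.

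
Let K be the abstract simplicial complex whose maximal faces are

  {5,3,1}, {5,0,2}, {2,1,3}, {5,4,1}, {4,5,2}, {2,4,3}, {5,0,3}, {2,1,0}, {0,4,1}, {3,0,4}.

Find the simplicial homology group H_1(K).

Order the vertices as 0 < 1 < 2 < 3 < 4 < 5. Listing each simplex with vertices in this order, K has dimension 2 with simplices:

  0-simplices (6): [0], [1], [2], [3], [4], [5]
  1-simplices (15): [0,1], [0,2], [0,3], [0,4], [0,5], [1,2], [1,3], [1,4], [1,5], [2,3], [2,4], [2,5], [3,4], [3,5], [4,5]
  2-simplices (10): [0,1,2], [0,1,4], [0,2,5], [0,3,4], [0,3,5], [1,2,3], [1,3,5], [1,4,5], [2,3,4], [2,4,5]

giving chain groups C_0 ≅ Z^6, C_1 ≅ Z^15, C_2 ≅ Z^10.

Boundary ∂_1: C_1 → C_0 is given by ∂[p,q] = [q] − [p]. For instance
  ∂[0,5] = [5] − [0].
As a 6×15 matrix over Z this has rank 5, with invariant factors (1,1,1,1,1).

The boundary map ∂_2: C_2 → C_1 maps a triangle to the signed sum of its edges. For instance
  ∂[1,2,3] = [2,3] − [1,3] + [1,2],
  ∂[0,1,4] = [1,4] − [0,4] + [0,1].
As a 15×10 matrix over Z this has rank 10, with invariant factors (1,1,1,1,1,1,1,1,1,2).

From H_k ≅ ker(∂_k) / im(∂_{k+1}) we obtain:

  H_1: rank ker ∂_1 − rank ∂_2 = (15 − 5) − 10 = 0, and ∂_2 has invariant factor 2 > 1, so H_1 ≅ Z/2.

H_1 ≅ Z/2.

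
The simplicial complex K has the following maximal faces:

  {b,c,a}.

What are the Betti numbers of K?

b_0 = 1, b_1 = 0, b_2 = 0.

Order the vertices as a < b < c. Listing each simplex with vertices in this order, K has dimension 2 with simplices:

  0-simplices (3): a, b, c
  1-simplices (3): ab, ac, bc
  2-simplices (1): abc

so the chain groups are C_0 ≅ Z^3, C_1 ≅ Z^3, C_2 ≅ Z^1.

Boundary ∂_1: C_1 → C_0 sends each edge [p,q] (with p < q) to q − p. For instance
  ∂ab = b − a.
The 3×3 boundary matrix has rank 2 and Smith normal form diag(1,1).

∂_2: C_2 → C_1 sends each 2-simplex [p,q,r] to [q,r] − [p,r] + [p,q]. For instance
  ∂abc = bc − ac + ab.
This gives a 3×1 integer matrix of rank 1; reducing to Smith normal form yields diagonal entries (1).

Reading off H_k = ker ∂_k / im ∂_{k+1}:

  H_0: rank C_0 − rank ∂_1 = 3 − 2 = 1, and the invariant factors of ∂_1 are all 1, so H_0 = Z.
  H_1: rank ker ∂_1 − rank ∂_2 = (3 − 2) − 1 = 0, and the invariant factors of ∂_2 are all 1, so H_1 = 0.
  H_2: rank ker ∂_2 − rank ∂_3 = (1 − 1) − 0 = 0, and there is no ∂_3, so H_2 = 0.

Hence the Betti numbers are b_0 = 1, b_1 = 0, b_2 = 0.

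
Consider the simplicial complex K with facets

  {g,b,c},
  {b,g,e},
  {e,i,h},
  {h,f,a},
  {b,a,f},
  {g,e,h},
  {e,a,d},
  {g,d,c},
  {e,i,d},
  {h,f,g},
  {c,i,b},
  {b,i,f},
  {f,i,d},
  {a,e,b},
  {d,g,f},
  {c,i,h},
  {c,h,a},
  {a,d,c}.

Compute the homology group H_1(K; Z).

H_1 = Z^2.

Take the total order a < b < c < d < e < f < g < h < i on the vertex set. Then K (dimension 2) consists of the simplices:

  0-simplices (9): a, b, c, d, e, f, g, h, i
  1-simplices (27): ab, ac, ad, ae, af, ah, bc, be, bf, bg, bi, cd, cg, ch, ci, de, df, dg, di, eg, eh, ei, fg, fh, fi, gh, hi
  2-simplices (18): abe, abf, acd, ach, ade, afh, bcg, bci, beg, bfi, cdg, chi, dei, dfg, dfi, egh, ehi, fgh

giving chain groups C_0 ≅ Z^9, C_1 ≅ Z^27, C_2 ≅ Z^18.

Boundary ∂_1: C_1 → C_0 is given by ∂[p,q] = [q] − [p].
The 9×27 boundary matrix has rank 8 and Smith normal form diag(1,1,1,1,1,1,1,1).

Boundary ∂_2: C_2 → C_1 acts by ∂[p,q,r] = [q,r] − [p,r] + [p,q]. For instance
  ∂afh = fh − ah + af,
  ∂bfi = fi − bi + bf.
This gives a 27×18 integer matrix of rank 17; reducing to Smith normal form yields diagonal entries (1,1,1,1,1,1,1,1,1,1,1,1,1,1,1,1,1).

From H_k ≅ ker(∂_k) / im(∂_{k+1}) we obtain:

  H_1: rank ker ∂_1 − rank ∂_2 = (27 − 8) − 17 = 2, and the invariant factors of ∂_2 are all 1, so H_1 ≅ Z^2.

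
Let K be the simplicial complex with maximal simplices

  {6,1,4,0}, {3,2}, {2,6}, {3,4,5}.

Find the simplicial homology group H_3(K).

K has 7 vertices, 11 edges, 5 triangles, 1 3-simplex.
rank ∂_3 = 1, rank ∂_4 = 0 ⇒ b_3 = 1 − 1 − 0 = 0. So H_3 ≅ 0.

H_3 ≅ 0.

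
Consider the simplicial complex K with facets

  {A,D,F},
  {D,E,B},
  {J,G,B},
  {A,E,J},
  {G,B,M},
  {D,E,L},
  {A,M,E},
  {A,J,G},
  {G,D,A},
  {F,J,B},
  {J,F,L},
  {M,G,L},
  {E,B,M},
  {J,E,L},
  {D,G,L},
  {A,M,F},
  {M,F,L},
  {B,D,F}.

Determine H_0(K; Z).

H_0 = Z.

Take the total order A < B < D < E < F < G < J < L < M on the vertex set. Then K (dimension 2) consists of the simplices:

  0-simplices (9): A, B, D, E, F, G, J, L, M
  1-simplices (27): AD, AE, AF, AG, AJ, AM, BD, BE, BF, BG, BJ, BM, DE, DF, DG, DL, EJ, EL, EM, FJ, FL, FM, GJ, GL, GM, JL, LM
  2-simplices (18): ADF, ADG, AEJ, AEM, AFM, AGJ, BDE, BDF, BEM, BFJ, BGJ, BGM, DEL, DGL, EJL, FJL, FLM, GLM

Hence C_0 ≅ Z^9, C_1 ≅ Z^27, C_2 ≅ Z^18.

∂_1: C_1 → C_0 sends each edge [p,q] (with p < q) to q − p. For instance
  ∂AG = G − A.
This gives a 9×27 integer matrix of rank 8; reducing to Smith normal form yields diagonal entries (1,1,1,1,1,1,1,1).

Boundary ∂_2: C_2 → C_1 acts by ∂[p,q,r] = [q,r] − [p,r] + [p,q]. For instance
  ∂FJL = JL − FL + FJ,
  ∂ADG = DG − AG + AD.
As a 27×18 matrix over Z this has rank 17, with invariant factors (1,1,1,1,1,1,1,1,1,1,1,1,1,1,1,1,1).

Computing H_k = (kernel of ∂_k) / (image of ∂_{k+1}):

  H_0: rank C_0 − rank ∂_1 = 9 − 8 = 1, and the invariant factors of ∂_1 are all 1, so H_0 = Z.

(K is a triangulation of the torus T^2.)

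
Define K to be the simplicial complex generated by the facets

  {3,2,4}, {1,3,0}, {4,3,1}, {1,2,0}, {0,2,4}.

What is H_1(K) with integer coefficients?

Fix the vertex order 0 < 1 < 2 < 3 < 4 and write every simplex with vertices in increasing order. Then dim K = 2 and the simplices of K are:

  0-simplices (5): [0], [1], [2], [3], [4]
  1-simplices (10): [0,1], [0,2], [0,3], [0,4], [1,2], [1,3], [1,4], [2,3], [2,4], [3,4]
  2-simplices (5): [0,1,2], [0,1,3], [0,2,4], [1,3,4], [2,3,4]

giving chain groups C_0 ≅ Z^5, C_1 ≅ Z^10, C_2 ≅ Z^5.

The boundary map ∂_1: C_1 → C_0 maps an edge to its endpoints' difference, ∂[p,q] = q − p. For instance
  ∂[3,4] = [4] − [3].
The resulting 5×10 matrix has rank 4, and its Smith normal form has invariant factors (1,1,1,1).

∂_2: C_2 → C_1 sends each 2-simplex [p,q,r] to [q,r] − [p,r] + [p,q]. For instance
  ∂[0,1,2] = [1,2] − [0,2] + [0,1],
  ∂[2,3,4] = [3,4] − [2,4] + [2,3].
As a 10×5 matrix over Z this has rank 5, with invariant factors (1,1,1,1,1).

Now H_k = ker ∂_k / im ∂_{k+1}, so:

  H_1: rank ker ∂_1 − rank ∂_2 = (10 − 4) − 5 = 1, and the invariant factors of ∂_2 are all 1, so H_1 = Z.

H_1 = Z.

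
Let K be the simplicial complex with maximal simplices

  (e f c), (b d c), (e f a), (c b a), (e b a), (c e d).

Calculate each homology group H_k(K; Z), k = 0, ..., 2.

Take the total order a < b < c < d < e < f on the vertex set. Then K (dimension 2) consists of the simplices:

  0-simplices (6): a, b, c, d, e, f
  1-simplices (12): ab, ac, ae, af, bc, bd, be, cd, ce, cf, de, ef
  2-simplices (6): abc, abe, aef, bcd, cde, cef

so the chain groups are C_0 ≅ Z^6, C_1 ≅ Z^12, C_2 ≅ Z^6.

∂_1: C_1 → C_0 sends each edge [p,q] (with p < q) to q − p.
The resulting 6×12 matrix has rank 5, and its Smith normal form has invariant factors (1,1,1,1,1).

∂_2: C_2 → C_1 acts by ∂[p,q,r] = [q,r] − [p,r] + [p,q]. For instance
  ∂cef = ef − cf + ce,
  ∂cde = de − ce + cd.
As a 12×6 matrix over Z this has rank 6, with invariant factors (1,1,1,1,1,1).

From H_k ≅ ker(∂_k) / im(∂_{k+1}) we obtain:

  H_0: rank C_0 − rank ∂_1 = 6 − 5 = 1, and the invariant factors of ∂_1 are all 1, so H_0 = Z.
  H_1: rank ker ∂_1 − rank ∂_2 = (12 − 5) − 6 = 1, and the invariant factors of ∂_2 are all 1, so H_1 = Z.
  H_2: rank ker ∂_2 − rank ∂_3 = (6 − 6) − 0 = 0, and there is no ∂_3, so H_2 = 0.

H_0 ≅ Z,  H_1 ≅ Z,  H_2 = 0.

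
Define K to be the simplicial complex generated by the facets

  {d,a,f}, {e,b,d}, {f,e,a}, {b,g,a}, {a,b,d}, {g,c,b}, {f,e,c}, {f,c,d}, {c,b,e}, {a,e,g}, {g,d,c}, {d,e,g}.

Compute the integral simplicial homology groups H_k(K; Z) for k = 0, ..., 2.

Take the total order a < b < c < d < e < f < g on the vertex set. Then K (dimension 2) consists of the simplices:

  0-simplices (7): a, b, c, d, e, f, g
  1-simplices (18): ab, ad, ae, af, ag, bc, bd, be, bg, cd, ce, cf, cg, de, df, dg, ef, eg
  2-simplices (12): abd, abg, adf, aef, aeg, bce, bcg, bde, cdf, cdg, cef, deg

so the chain groups are C_0 ≅ Z^7, C_1 ≅ Z^18, C_2 ≅ Z^12.

∂_1: C_1 → C_0 is given by ∂[p,q] = [q] − [p].
As a 7×18 matrix over Z this has rank 6, with invariant factors (1,1,1,1,1,1).

Boundary ∂_2: C_2 → C_1 maps a triangle to the signed sum of its edges. For instance
  ∂aeg = eg − ag + ae,
  ∂cdf = df − cf + cd.
The resulting 18×12 matrix has rank 12, and its Smith normal form has invariant factors (1,1,1,1,1,1,1,1,1,1,1,2).

From H_k ≅ ker(∂_k) / im(∂_{k+1}) we obtain:

  H_0: rank C_0 − rank ∂_1 = 7 − 6 = 1, and the invariant factors of ∂_1 are all 1, so H_0 = Z.
  H_1: rank ker ∂_1 − rank ∂_2 = (18 − 6) − 12 = 0, and ∂_2 has invariant factor 2 > 1, so H_1 = Z/2Z.
  H_2: rank ker ∂_2 − rank ∂_3 = (12 − 12) − 0 = 0, and there is no ∂_3, so H_2 = 0.

As a check, the Euler characteristic is 7 − 18 + 12 = 1, which agrees with 1 − 0 + 0 = 1.

H_0 = Z,  H_1 = Z/2Z,  H_2 = 0.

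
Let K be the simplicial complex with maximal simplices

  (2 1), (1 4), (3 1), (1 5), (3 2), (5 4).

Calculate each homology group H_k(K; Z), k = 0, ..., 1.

Order the vertices as 1 < 2 < 3 < 4 < 5. Listing each simplex with vertices in this order, K has dimension 1 with simplices:

  0-simplices (5): [1], [2], [3], [4], [5]
  1-simplices (6): [1,2], [1,3], [1,4], [1,5], [2,3], [4,5]

giving chain groups C_0 ≅ Z^5, C_1 ≅ Z^6.

Boundary ∂_1: C_1 → C_0 is given by ∂[p,q] = [q] − [p].
The resulting 5×6 matrix has rank 4, and its Smith normal form has invariant factors (1,1,1,1).

Now H_k = ker ∂_k / im ∂_{k+1}, so:

  H_0: rank C_0 − rank ∂_1 = 5 − 4 = 1, and the invariant factors of ∂_1 are all 1, so H_0 ≅ Z.
  H_1: rank ker ∂_1 − rank ∂_2 = (6 − 4) − 0 = 2, and there is no ∂_2, so H_1 ≅ Z^2.

As a check, the Euler characteristic is 5 − 6 = -1, which agrees with 1 − 2 = -1.

H_0 = Z,  H_1 = Z^2.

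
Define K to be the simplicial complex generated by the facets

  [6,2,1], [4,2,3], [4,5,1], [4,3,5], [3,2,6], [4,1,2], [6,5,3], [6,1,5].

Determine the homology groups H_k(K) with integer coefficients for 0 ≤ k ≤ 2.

H_0 ≅ Z,  H_1 = 0,  H_2 ≅ Z.

Take the total order 1 < 2 < 3 < 4 < 5 < 6 on the vertex set. Then K (dimension 2) consists of the simplices:

  0-simplices (6): [1], [2], [3], [4], [5], [6]
  1-simplices (12): [1,2], [1,4], [1,5], [1,6], [2,3], [2,4], [2,6], [3,4], [3,5], [3,6], [4,5], [5,6]
  2-simplices (8): [1,2,4], [1,2,6], [1,4,5], [1,5,6], [2,3,4], [2,3,6], [3,4,5], [3,5,6]

so the chain groups are C_0 ≅ Z^6, C_1 ≅ Z^12, C_2 ≅ Z^8.

Boundary ∂_1: C_1 → C_0 maps an edge to its endpoints' difference, ∂[p,q] = q − p.
This gives a 6×12 integer matrix of rank 5; reducing to Smith normal form yields diagonal entries (1,1,1,1,1).

∂_2: C_2 → C_1 acts by ∂[p,q,r] = [q,r] − [p,r] + [p,q]. For instance
  ∂[1,4,5] = [4,5] − [1,5] + [1,4],
  ∂[1,2,4] = [2,4] − [1,4] + [1,2].
This gives a 12×8 integer matrix of rank 7; reducing to Smith normal form yields diagonal entries (1,1,1,1,1,1,1).

Reading off H_k = ker ∂_k / im ∂_{k+1}:

  H_0: rank C_0 − rank ∂_1 = 6 − 5 = 1, and the invariant factors of ∂_1 are all 1, so H_0 ≅ Z.
  H_1: rank ker ∂_1 − rank ∂_2 = (12 − 5) − 7 = 0, and the invariant factors of ∂_2 are all 1, so H_1 ≅ 0.
  H_2: rank ker ∂_2 − rank ∂_3 = (8 − 7) − 0 = 1, and there is no ∂_3, so H_2 ≅ Z.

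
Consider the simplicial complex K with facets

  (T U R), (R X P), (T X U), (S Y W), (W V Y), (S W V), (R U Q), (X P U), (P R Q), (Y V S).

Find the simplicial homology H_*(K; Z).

Order the vertices as P < Q < R < S < T < U < V < W < X < Y. Listing each simplex with vertices in this order, K has dimension 2 with simplices:

  0-simplices (10): P, Q, R, S, T, U, V, W, X, Y
  1-simplices (18): PQ, PR, PU, PX, QR, QU, RT, RU, RX, SV, SW, SY, TU, TX, UX, VW, VY, WY
  2-simplices (10): PQR, PRX, PUX, QRU, RTU, SVW, SVY, SWY, TUX, VWY

Hence C_0 ≅ Z^10, C_1 ≅ Z^18, C_2 ≅ Z^10.

∂_1: C_1 → C_0 sends each edge [p,q] (with p < q) to q − p.
As a 10×18 matrix over Z this has rank 8, with invariant factors (1,1,1,1,1,1,1,1).

∂_2: C_2 → C_1 maps a triangle to the signed sum of its edges. For instance
  ∂TUX = UX − TX + TU,
  ∂QRU = RU − QU + QR.
The 18×10 boundary matrix has rank 9 and Smith normal form diag(1,1,1,1,1,1,1,1,1).

Now H_k = ker ∂_k / im ∂_{k+1}, so:

  H_0: rank C_0 − rank ∂_1 = 10 − 8 = 2, and the invariant factors of ∂_1 are all 1, so H_0 = Z^2.
  H_1: rank ker ∂_1 − rank ∂_2 = (18 − 8) − 9 = 1, and the invariant factors of ∂_2 are all 1, so H_1 = Z.
  H_2: rank ker ∂_2 − rank ∂_3 = (10 − 9) − 0 = 1, and there is no ∂_3, so H_2 = Z.

As a check, the Euler characteristic is 10 − 18 + 10 = 2, which agrees with 2 − 1 + 1 = 2.
(K is a triangulation of the disjoint union of the cylinder S^1 x I and the 2-sphere S^2.)

H_0 ≅ Z^2,  H_1 ≅ Z,  H_2 ≅ Z.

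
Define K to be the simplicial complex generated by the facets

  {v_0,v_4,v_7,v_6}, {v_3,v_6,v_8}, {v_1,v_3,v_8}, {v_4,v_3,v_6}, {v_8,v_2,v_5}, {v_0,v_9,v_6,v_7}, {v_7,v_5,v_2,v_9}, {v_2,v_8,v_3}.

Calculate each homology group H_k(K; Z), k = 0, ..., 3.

H_0 = Z,  H_1 = Z,  H_2 = 0,  H_3 = 0.

Fix the vertex order v_0 < v_1 < v_2 < v_3 < v_4 < v_5 < v_6 < v_7 < v_8 < v_9 and write every simplex with vertices in increasing order. Then dim K = 3 and the simplices of K are:

  0-simplices (10): [v_0], [v_1], [v_2], [v_3], [v_4], [v_5], [v_6], [v_7], [v_8], [v_9]
  1-simplices (23): (23 of them)
  2-simplices (16): (16 of them)
  3-simplices (3): [v_0,v_4,v_6,v_7], [v_0,v_6,v_7,v_9], [v_2,v_5,v_7,v_9]

so the chain groups are C_0 ≅ Z^10, C_1 ≅ Z^23, C_2 ≅ Z^16, C_3 ≅ Z^3.

The boundary map ∂_1: C_1 → C_0 maps an edge to its endpoints' difference, ∂[p,q] = q − p.
The 10×23 boundary matrix has rank 9 and Smith normal form diag(1,1,1,1,1,1,1,1,1).

The boundary map ∂_2: C_2 → C_1 acts by ∂[p,q,r] = [q,r] − [p,r] + [p,q]. For instance
  ∂[v_2,v_5,v_8] = [v_5,v_8] − [v_2,v_8] + [v_2,v_5],
  ∂[v_2,v_7,v_9] = [v_7,v_9] − [v_2,v_9] + [v_2,v_7].
This gives a 23×16 integer matrix of rank 13; reducing to Smith normal form yields diagonal entries (1,1,1,1,1,1,1,1,1,1,1,1,1).

The boundary map ∂_3: C_3 → C_2 sends each 3-simplex σ to the alternating sum Σ_i (−1)^i (σ with its i-th vertex removed). For instance
  ∂[v_0,v_6,v_7,v_9] = [v_6,v_7,v_9] − [v_0,v_7,v_9] + [v_0,v_6,v_9] − [v_0,v_6,v_7],
  ∂[v_0,v_4,v_6,v_7] = [v_4,v_6,v_7] − [v_0,v_6,v_7] + [v_0,v_4,v_7] − [v_0,v_4,v_6].
The resulting 16×3 matrix has rank 3, and its Smith normal form has invariant factors (1,1,1).

Reading off H_k = ker ∂_k / im ∂_{k+1}:

  H_0: rank C_0 − rank ∂_1 = 10 − 9 = 1, and the invariant factors of ∂_1 are all 1, so H_0 ≅ Z.
  H_1: rank ker ∂_1 − rank ∂_2 = (23 − 9) − 13 = 1, and the invariant factors of ∂_2 are all 1, so H_1 ≅ Z.
  H_2: rank ker ∂_2 − rank ∂_3 = (16 − 13) − 3 = 0, and the invariant factors of ∂_3 are all 1, so H_2 ≅ 0.
  H_3: rank ker ∂_3 − rank ∂_4 = (3 − 3) − 0 = 0, and there is no ∂_4, so H_3 ≅ 0.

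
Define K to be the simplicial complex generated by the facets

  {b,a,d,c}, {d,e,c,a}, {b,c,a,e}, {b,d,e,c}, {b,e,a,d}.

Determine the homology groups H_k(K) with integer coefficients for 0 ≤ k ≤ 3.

Fix the vertex order a < b < c < d < e and write every simplex with vertices in increasing order. Then dim K = 3 and the simplices of K are:

  0-simplices (5): a, b, c, d, e
  1-simplices (10): ab, ac, ad, ae, bc, bd, be, cd, ce, de
  2-simplices (10): abc, abd, abe, acd, ace, ade, bcd, bce, bde, cde
  3-simplices (5): abcd, abce, abde, acde, bcde

giving chain groups C_0 ≅ Z^5, C_1 ≅ Z^10, C_2 ≅ Z^10, C_3 ≅ Z^5.

The boundary map ∂_1: C_1 → C_0 maps an edge to its endpoints' difference, ∂[p,q] = q − p.
The resulting 5×10 matrix has rank 4, and its Smith normal form has invariant factors (1,1,1,1).

Boundary ∂_2: C_2 → C_1 acts by ∂[p,q,r] = [q,r] − [p,r] + [p,q]. For instance
  ∂ace = ce − ae + ac,
  ∂bde = de − be + bd.
As a 10×10 matrix over Z this has rank 6, with invariant factors (1,1,1,1,1,1).

The boundary map ∂_3: C_3 → C_2 sends each 3-simplex σ to the alternating sum Σ_i (−1)^i (σ with its i-th vertex removed). For instance
  ∂abcd = bcd − acd + abd − abc,
  ∂abde = bde − ade + abe − abd.
As a 10×5 matrix over Z this has rank 4, with invariant factors (1,1,1,1).

From H_k ≅ ker(∂_k) / im(∂_{k+1}) we obtain:

  H_0: rank C_0 − rank ∂_1 = 5 − 4 = 1, and the invariant factors of ∂_1 are all 1, so H_0 ≅ Z.
  H_1: rank ker ∂_1 − rank ∂_2 = (10 − 4) − 6 = 0, and the invariant factors of ∂_2 are all 1, so H_1 ≅ 0.
  H_2: rank ker ∂_2 − rank ∂_3 = (10 − 6) − 4 = 0, and the invariant factors of ∂_3 are all 1, so H_2 ≅ 0.
  H_3: rank ker ∂_3 − rank ∂_4 = (5 − 4) − 0 = 1, and there is no ∂_4, so H_3 ≅ Z.

H_0 ≅ Z,  H_1 = 0,  H_2 = 0,  H_3 ≅ Z.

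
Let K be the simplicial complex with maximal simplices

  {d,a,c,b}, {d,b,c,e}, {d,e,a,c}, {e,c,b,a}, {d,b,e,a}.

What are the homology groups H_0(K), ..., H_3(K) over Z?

H_0 = Z,  H_1 = 0,  H_2 = 0,  H_3 = Z.

K has 5 vertices, 10 edges, 10 triangles, 5 3-simplices.
rank ∂_0 = 0, rank ∂_1 = 4 ⇒ b_0 = 5 − 0 − 4 = 1; all invariant factors of ∂_1 are 1 so no torsion. So H_0 ≅ Z.
rank ∂_1 = 4, rank ∂_2 = 6 ⇒ b_1 = 10 − 4 − 6 = 0; all invariant factors of ∂_2 are 1 so no torsion. So H_1 ≅ 0.
rank ∂_2 = 6, rank ∂_3 = 4 ⇒ b_2 = 10 − 6 − 4 = 0; all invariant factors of ∂_3 are 1 so no torsion. So H_2 ≅ 0.
rank ∂_3 = 4, rank ∂_4 = 0 ⇒ b_3 = 5 − 4 − 0 = 1. So H_3 ≅ Z.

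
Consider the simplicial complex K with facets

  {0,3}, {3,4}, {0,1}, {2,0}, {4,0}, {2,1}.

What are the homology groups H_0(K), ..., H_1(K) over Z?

H_0 = Z,  H_1 = Z^2.

Take the total order 0 < 1 < 2 < 3 < 4 on the vertex set. Then K (dimension 1) consists of the simplices:

  0-simplices (5): [0], [1], [2], [3], [4]
  1-simplices (6): [0,1], [0,2], [0,3], [0,4], [1,2], [3,4]

Hence C_0 ≅ Z^5, C_1 ≅ Z^6.

The boundary map ∂_1: C_1 → C_0 maps an edge to its endpoints' difference, ∂[p,q] = q − p.
The 5×6 boundary matrix has rank 4 and Smith normal form diag(1,1,1,1).

From H_k ≅ ker(∂_k) / im(∂_{k+1}) we obtain:

  H_0: rank C_0 − rank ∂_1 = 5 − 4 = 1, and the invariant factors of ∂_1 are all 1, so H_0 ≅ Z.
  H_1: rank ker ∂_1 − rank ∂_2 = (6 − 4) − 0 = 2, and there is no ∂_2, so H_1 ≅ Z^2.

(K is a triangulation of a wedge of 2 circles.)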